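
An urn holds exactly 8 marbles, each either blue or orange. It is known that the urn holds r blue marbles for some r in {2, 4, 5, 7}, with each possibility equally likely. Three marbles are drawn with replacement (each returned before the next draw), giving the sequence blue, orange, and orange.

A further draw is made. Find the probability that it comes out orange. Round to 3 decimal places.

The likelihood of the observed sequence under each hypothesis: P(data | r = 2) = (2/8)(6/8)(6/8) = 0.14062; P(data | r = 4) = (4/8)(4/8)(4/8) = 0.125; P(data | r = 5) = (5/8)(3/8)(3/8) = 0.087891; P(data | r = 7) = (7/8)(1/8)(1/8) = 0.013672.
Multiplying each by its prior: 1/4 · 0.14062 = 0.035156, 1/4 · 0.125 = 0.03125, 1/4 · 0.087891 = 0.021973, 1/4 · 0.013672 = 0.003418; with total 0.091797.
The posterior is then P(r = 2 | data) = 0.38298, P(r = 4 | data) = 0.34043, P(r = 5 | data) = 0.23936, P(r = 7 | data) = 0.037234.
The predictive probability is P(orange next | data) = (3/4)(0.38298) + (1/2)(0.34043) + (3/8)(0.23936) + (1/8)(0.037234) = 0.55186.

0.552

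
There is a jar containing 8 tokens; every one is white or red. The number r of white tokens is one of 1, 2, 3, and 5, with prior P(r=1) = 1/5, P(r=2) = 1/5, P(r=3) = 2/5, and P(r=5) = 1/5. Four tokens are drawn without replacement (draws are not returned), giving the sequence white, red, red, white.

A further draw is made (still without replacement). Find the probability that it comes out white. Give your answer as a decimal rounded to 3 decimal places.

0.357

Under each hypothesis, the probability of the observed sequence is: P(data | r = 1) = (1/8)(7/7)(6/6)(0/5) = 0; P(data | r = 2) = (2/8)(6/7)(5/6)(1/5) = 1/28; P(data | r = 3) = (3/8)(5/7)(4/6)(2/5) = 1/14; P(data | r = 5) = (5/8)(3/7)(2/6)(4/5) = 1/14.
Multiplying each by its prior: 1/5 · 0 = 0, 1/5 · 1/28 = 1/140, 2/5 · 1/14 = 1/35, 1/5 · 1/14 = 1/70; with total 1/20.
The posterior is then P(r = 1 | data) = 0, P(r = 2 | data) = 1/7, P(r = 3 | data) = 4/7, P(r = 5 | data) = 2/7.
So P(white next | data) = Σ P(white next | H) P(H | data) = (0)(1/7) + (1/4)(4/7) + (3/4)(2/7) = 5/14.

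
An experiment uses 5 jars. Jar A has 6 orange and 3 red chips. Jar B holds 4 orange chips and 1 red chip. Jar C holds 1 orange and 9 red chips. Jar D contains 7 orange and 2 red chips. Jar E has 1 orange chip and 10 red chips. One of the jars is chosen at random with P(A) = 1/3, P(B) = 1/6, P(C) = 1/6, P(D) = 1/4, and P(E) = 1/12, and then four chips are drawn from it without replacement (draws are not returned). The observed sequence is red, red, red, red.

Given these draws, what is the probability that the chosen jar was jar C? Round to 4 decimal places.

0.6535

Compute the likelihood of the observed sequence for each case: P(data | jar A) = (3/9)(2/8)(1/7)(0/6) = 0; P(data | jar B) = (1/5)(0/4) = 0; P(data | jar C) = (9/10)(8/9)(7/8)(6/7) = 3/5; P(data | jar D) = (2/9)(1/8)(0/7) = 0; P(data | jar E) = (10/11)(9/10)(8/9)(7/8) = 7/11.
Weighting by the prior gives 1/3 · 0 = 0, 1/6 · 0 = 0, 1/6 · 3/5 = 1/10, 1/4 · 0 = 0, 1/12 · 7/11 = 7/132; these sum to 101/660.
So P(jar C | data) = (1/10) / (101/660) = 66/101.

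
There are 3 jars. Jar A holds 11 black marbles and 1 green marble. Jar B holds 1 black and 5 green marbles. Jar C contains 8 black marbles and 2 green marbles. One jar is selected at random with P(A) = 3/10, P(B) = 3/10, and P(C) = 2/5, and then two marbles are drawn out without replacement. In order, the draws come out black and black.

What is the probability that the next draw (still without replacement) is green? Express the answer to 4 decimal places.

For each hypothesis, P(data | H) works out to: P(data | jar A) = (11/12)(10/11) = 5/6; P(data | jar B) = (1/6)(0/5) = 0; P(data | jar C) = (8/10)(7/9) = 28/45.
Multiplying each by its prior: 3/10 · 5/6 = 1/4, 3/10 · 0 = 0, 2/5 · 28/45 = 56/225; these sum to 449/900.
Normalising, the posterior is P(jar A | data) = 225/449, P(jar B | data) = 0, P(jar C | data) = 224/449.
The predictive probability is P(green next | data) = (1/10)(225/449) + (1/4)(224/449) = 157/898.

0.1748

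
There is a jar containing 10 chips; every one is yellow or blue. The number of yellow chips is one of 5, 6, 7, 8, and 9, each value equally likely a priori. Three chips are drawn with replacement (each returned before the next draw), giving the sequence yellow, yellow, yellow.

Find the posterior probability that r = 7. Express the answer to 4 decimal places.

0.1782

For each hypothesis, P(data | H) works out to: P(data | r = 5) = (5/10)(5/10)(5/10) = 0.125; P(data | r = 6) = (6/10)(6/10)(6/10) = 0.216; P(data | r = 7) = (7/10)(7/10)(7/10) = 0.343; P(data | r = 8) = (8/10)(8/10)(8/10) = 0.512; P(data | r = 9) = (9/10)(9/10)(9/10) = 0.729.
Weighting by the prior gives 1/5 · 0.125 = 0.025, 1/5 · 0.216 = 0.0432, 1/5 · 0.343 = 0.0686, 1/5 · 0.512 = 0.1024, 1/5 · 0.729 = 0.1458; these sum to 0.385.
By Bayes' rule, P(r = 7 | data) = (0.0686) / (0.385) = 0.17818.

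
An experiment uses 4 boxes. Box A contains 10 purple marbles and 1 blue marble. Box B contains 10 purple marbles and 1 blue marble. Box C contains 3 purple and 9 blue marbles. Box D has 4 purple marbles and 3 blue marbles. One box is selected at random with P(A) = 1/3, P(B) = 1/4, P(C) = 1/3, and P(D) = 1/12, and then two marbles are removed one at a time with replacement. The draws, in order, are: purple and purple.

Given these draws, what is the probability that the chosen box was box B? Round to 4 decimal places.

Compute the likelihood of the observed sequence for each case: P(data | box A) = (10/11)(10/11) = 0.82645; P(data | box B) = (10/11)(10/11) = 0.82645; P(data | box C) = (3/12)(3/12) = 0.0625; P(data | box D) = (4/7)(4/7) = 0.32653.
The prior-weighted likelihoods are 1/3 · 0.82645 = 0.27548, 1/4 · 0.82645 = 0.20661, 1/3 · 0.0625 = 0.020833, 1/12 · 0.32653 = 0.027211; these sum to 0.53014.
By Bayes' rule, P(box B | data) = (0.20661) / (0.53014) = 0.38973.

0.3897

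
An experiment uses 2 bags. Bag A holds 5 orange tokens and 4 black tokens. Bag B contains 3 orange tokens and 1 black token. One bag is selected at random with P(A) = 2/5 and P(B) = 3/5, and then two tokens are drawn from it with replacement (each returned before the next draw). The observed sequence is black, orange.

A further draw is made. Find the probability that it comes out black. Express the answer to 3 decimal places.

0.341

Compute the likelihood of the observed sequence for each case: P(data | bag A) = (4/9)(5/9) = 0.24691; P(data | bag B) = (1/4)(3/4) = 0.1875.
Weighting by the prior gives 2/5 · 0.24691 = 0.098765, 3/5 · 0.1875 = 0.1125; summing to 0.21127.
Dividing through by the total gives posterior P(bag A | data) = 0.46749, P(bag B | data) = 0.53251.
Averaging over the posterior, P(black next | data) = (4/9)(0.46749) + (1/4)(0.53251) = 0.3409.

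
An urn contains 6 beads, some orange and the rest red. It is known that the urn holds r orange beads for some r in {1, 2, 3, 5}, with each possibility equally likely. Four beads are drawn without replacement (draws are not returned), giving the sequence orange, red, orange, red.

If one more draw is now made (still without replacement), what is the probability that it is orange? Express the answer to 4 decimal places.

0.3000

For each hypothesis, P(data | H) works out to: P(data | r = 1) = (1/6)(5/5)(0/4) = 0; P(data | r = 2) = (2/6)(4/5)(1/4)(3/3) = 1/15; P(data | r = 3) = (3/6)(3/5)(2/4)(2/3) = 1/10; P(data | r = 5) = (5/6)(1/5)(4/4)(0/3) = 0.
Weighting by the prior gives 1/4 · 0 = 0, 1/4 · 1/15 = 1/60, 1/4 · 1/10 = 1/40, 1/4 · 0 = 0; these sum to 1/24.
The posterior is then P(r = 1 | data) = 0, P(r = 2 | data) = 2/5, P(r = 3 | data) = 3/5, P(r = 5 | data) = 0.
The predictive probability is P(orange next | data) = (0)(2/5) + (1/2)(3/5) = 3/10.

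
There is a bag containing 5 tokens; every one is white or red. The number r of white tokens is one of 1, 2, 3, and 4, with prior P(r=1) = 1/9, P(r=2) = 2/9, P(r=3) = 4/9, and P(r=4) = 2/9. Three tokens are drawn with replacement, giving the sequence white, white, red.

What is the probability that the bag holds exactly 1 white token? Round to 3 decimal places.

0.030

For each hypothesis, P(data | H) works out to: P(data | r = 1) = (1/5)(1/5)(4/5) = 0.032; P(data | r = 2) = (2/5)(2/5)(3/5) = 0.096; P(data | r = 3) = (3/5)(3/5)(2/5) = 0.144; P(data | r = 4) = (4/5)(4/5)(1/5) = 0.128.
Weighting by the prior gives 1/9 · 0.032 = 0.0035556, 2/9 · 0.096 = 0.021333, 4/9 · 0.144 = 0.064, 2/9 · 0.128 = 0.028444; summing to 0.11733.
By Bayes' rule, P(r = 1 | data) = (0.0035556) / (0.11733) = 0.030303.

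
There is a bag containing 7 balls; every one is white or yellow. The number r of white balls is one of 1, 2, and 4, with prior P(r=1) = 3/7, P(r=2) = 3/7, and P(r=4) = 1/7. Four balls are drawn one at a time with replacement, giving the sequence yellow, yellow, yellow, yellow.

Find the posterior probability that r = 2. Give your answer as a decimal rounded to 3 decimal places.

Under each hypothesis, the probability of the observed sequence is: P(data | r = 1) = (6/7)(6/7)(6/7)(6/7) = 0.53978; P(data | r = 2) = (5/7)(5/7)(5/7)(5/7) = 0.26031; P(data | r = 4) = (3/7)(3/7)(3/7)(3/7) = 0.033736.
The prior-weighted likelihoods are 3/7 · 0.53978 = 0.23133, 3/7 · 0.26031 = 0.11156, 1/7 · 0.033736 = 0.0048194; summing to 0.34771.
So P(r = 2 | data) = (0.11156) / (0.34771) = 0.32084.

0.321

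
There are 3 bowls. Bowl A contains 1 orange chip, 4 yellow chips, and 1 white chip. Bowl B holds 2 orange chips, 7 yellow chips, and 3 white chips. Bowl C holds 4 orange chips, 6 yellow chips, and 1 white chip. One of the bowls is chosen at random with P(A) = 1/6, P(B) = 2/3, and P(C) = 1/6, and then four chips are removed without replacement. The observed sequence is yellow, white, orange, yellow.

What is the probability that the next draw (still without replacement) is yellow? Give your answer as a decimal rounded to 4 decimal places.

0.7127

Under each hypothesis, the probability of the observed sequence is: P(data | bowl A) = (4/6)(1/5)(1/4)(3/3) = 1/30; P(data | bowl B) = (7/12)(3/11)(2/10)(6/9) = 7/330; P(data | bowl C) = (6/11)(1/10)(4/9)(5/8) = 1/66.
The prior-weighted likelihoods are 1/6 · 1/30 = 1/180, 2/3 · 7/330 = 7/495, 1/6 · 1/66 = 1/396; summing to 1/45.
Dividing through by the total gives posterior P(bowl A | data) = 1/4, P(bowl B | data) = 7/11, P(bowl C | data) = 5/44.
So P(yellow next | data) = Σ P(yellow next | H) P(H | data) = (1)(1/4) + (5/8)(7/11) + (4/7)(5/44) = 439/616.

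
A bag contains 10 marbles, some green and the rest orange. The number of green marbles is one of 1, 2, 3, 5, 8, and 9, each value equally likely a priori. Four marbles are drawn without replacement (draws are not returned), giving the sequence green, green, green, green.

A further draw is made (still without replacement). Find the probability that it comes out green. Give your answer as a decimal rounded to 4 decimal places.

0.7587

Compute the likelihood of the observed sequence for each case: P(data | r = 1) = (1/10)(0/9) = 0; P(data | r = 2) = (2/10)(1/9)(0/8) = 0; P(data | r = 3) = (3/10)(2/9)(1/8)(0/7) = 0; P(data | r = 5) = (5/10)(4/9)(3/8)(2/7) = 1/42; P(data | r = 8) = (8/10)(7/9)(6/8)(5/7) = 1/3; P(data | r = 9) = (9/10)(8/9)(7/8)(6/7) = 3/5.
The prior-weighted likelihoods are 1/6 · 0 = 0, 1/6 · 0 = 0, 1/6 · 0 = 0, 1/6 · 1/42 = 1/252, 1/6 · 1/3 = 1/18, 1/6 · 3/5 = 1/10; with total 67/420.
Dividing through by the total gives posterior P(r = 1 | data) = 0, P(r = 2 | data) = 0, P(r = 3 | data) = 0, P(r = 5 | data) = 5/201, P(r = 8 | data) = 70/201, P(r = 9 | data) = 42/67.
Averaging over the posterior, P(green next | data) = (1/6)(5/201) + (2/3)(70/201) + (5/6)(42/67) = 305/402.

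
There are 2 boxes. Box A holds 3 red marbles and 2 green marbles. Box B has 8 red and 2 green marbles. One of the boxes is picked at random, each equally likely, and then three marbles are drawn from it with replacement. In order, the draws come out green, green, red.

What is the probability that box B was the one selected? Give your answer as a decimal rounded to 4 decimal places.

0.2500

Compute the likelihood of the observed sequence for each case: P(data | box A) = (2/5)(2/5)(3/5) = 12/125; P(data | box B) = (2/10)(2/10)(8/10) = 4/125.
Multiplying each by its prior: 1/2 · 12/125 = 6/125, 1/2 · 4/125 = 2/125; these sum to 8/125.
By Bayes' rule, P(box B | data) = (2/125) / (8/125) = 1/4.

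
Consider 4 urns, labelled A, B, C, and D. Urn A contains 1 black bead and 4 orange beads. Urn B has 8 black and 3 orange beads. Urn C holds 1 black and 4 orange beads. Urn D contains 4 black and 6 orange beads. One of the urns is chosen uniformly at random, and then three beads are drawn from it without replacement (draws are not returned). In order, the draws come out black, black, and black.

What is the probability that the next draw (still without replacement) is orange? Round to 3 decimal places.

Under each hypothesis, the probability of the observed sequence is: P(data | urn A) = (1/5)(0/4) = 0; P(data | urn B) = (8/11)(7/10)(6/9) = 56/165; P(data | urn C) = (1/5)(0/4) = 0; P(data | urn D) = (4/10)(3/9)(2/8) = 1/30.
Weighting by the prior gives 1/4 · 0 = 0, 1/4 · 56/165 = 14/165, 1/4 · 0 = 0, 1/4 · 1/30 = 1/120; with total 41/440.
Normalising, the posterior is P(urn A | data) = 0, P(urn B | data) = 112/123, P(urn C | data) = 0, P(urn D | data) = 11/123.
So P(orange next | data) = Σ P(orange next | H) P(H | data) = (3/8)(112/123) + (6/7)(11/123) = 120/287.

0.418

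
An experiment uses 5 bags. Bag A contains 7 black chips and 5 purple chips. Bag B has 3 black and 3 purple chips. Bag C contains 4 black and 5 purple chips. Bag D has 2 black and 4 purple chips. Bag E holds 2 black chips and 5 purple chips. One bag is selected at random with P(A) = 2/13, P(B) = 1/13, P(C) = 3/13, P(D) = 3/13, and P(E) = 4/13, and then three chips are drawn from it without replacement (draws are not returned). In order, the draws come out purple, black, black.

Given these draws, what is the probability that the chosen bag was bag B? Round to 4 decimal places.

0.1234

The likelihood of the observed sequence under each hypothesis: P(data | bag A) = (5/12)(7/11)(6/10) = 0.15909; P(data | bag B) = (3/6)(3/5)(2/4) = 0.15; P(data | bag C) = (5/9)(4/8)(3/7) = 0.11905; P(data | bag D) = (4/6)(2/5)(1/4) = 0.066667; P(data | bag E) = (5/7)(2/6)(1/5) = 0.047619.
Weighting by the prior gives 2/13 · 0.15909 = 0.024476, 1/13 · 0.15 = 0.011538, 3/13 · 0.11905 = 0.027473, 3/13 · 0.066667 = 0.015385, 4/13 · 0.047619 = 0.014652; with total 0.093523.
By Bayes' rule, P(bag B | data) = (0.011538) / (0.093523) = 0.12338.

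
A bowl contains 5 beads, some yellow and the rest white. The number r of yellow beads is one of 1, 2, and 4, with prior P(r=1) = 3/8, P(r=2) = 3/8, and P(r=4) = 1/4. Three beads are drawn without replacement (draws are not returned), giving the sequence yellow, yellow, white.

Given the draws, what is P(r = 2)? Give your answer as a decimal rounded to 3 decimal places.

For each hypothesis, P(data | H) works out to: P(data | r = 1) = (1/5)(0/4) = 0; P(data | r = 2) = (2/5)(1/4)(3/3) = 1/10; P(data | r = 4) = (4/5)(3/4)(1/3) = 1/5.
The prior-weighted likelihoods are 3/8 · 0 = 0, 3/8 · 1/10 = 3/80, 1/4 · 1/5 = 1/20; these sum to 7/80.
Hence P(r = 2 | data) = (3/80) / (7/80) = 3/7.

0.429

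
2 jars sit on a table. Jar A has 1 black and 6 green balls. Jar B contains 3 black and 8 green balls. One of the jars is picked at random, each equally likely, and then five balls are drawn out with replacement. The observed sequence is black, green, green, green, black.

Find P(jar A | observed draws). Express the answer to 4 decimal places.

0.3100

Compute the likelihood of the observed sequence for each case: P(data | jar A) = (1/7)(6/7)(6/7)(6/7)(1/7) = 0.012852; P(data | jar B) = (3/11)(8/11)(8/11)(8/11)(3/11) = 0.028612.
Multiplying each by its prior: 1/2 · 0.012852 = 0.0064259, 1/2 · 0.028612 = 0.014306; summing to 0.020732.
So P(jar A | data) = (0.0064259) / (0.020732) = 0.30995.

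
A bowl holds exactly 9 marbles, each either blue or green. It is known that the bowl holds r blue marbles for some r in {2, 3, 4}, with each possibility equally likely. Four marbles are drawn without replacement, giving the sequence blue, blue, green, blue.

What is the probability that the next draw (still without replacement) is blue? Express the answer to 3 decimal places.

For each hypothesis, P(data | H) works out to: P(data | r = 2) = (2/9)(1/8)(7/7)(0/6) = 0; P(data | r = 3) = (3/9)(2/8)(6/7)(1/6) = 1/84; P(data | r = 4) = (4/9)(3/8)(5/7)(2/6) = 5/126.
Weighting by the prior gives 1/3 · 0 = 0, 1/3 · 1/84 = 1/252, 1/3 · 5/126 = 5/378; with total 13/756.
The posterior is then P(r = 2 | data) = 0, P(r = 3 | data) = 3/13, P(r = 4 | data) = 10/13.
Averaging over the posterior, P(blue next | data) = (0)(3/13) + (1/5)(10/13) = 2/13.

0.154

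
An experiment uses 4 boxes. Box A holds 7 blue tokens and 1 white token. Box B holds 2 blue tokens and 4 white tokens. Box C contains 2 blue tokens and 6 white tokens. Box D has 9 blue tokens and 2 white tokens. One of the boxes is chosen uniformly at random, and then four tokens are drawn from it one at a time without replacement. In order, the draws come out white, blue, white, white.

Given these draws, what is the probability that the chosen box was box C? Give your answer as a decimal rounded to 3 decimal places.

For each hypothesis, P(data | H) works out to: P(data | box A) = (1/8)(7/7)(0/6) = 0; P(data | box B) = (4/6)(2/5)(3/4)(2/3) = 2/15; P(data | box C) = (6/8)(2/7)(5/6)(4/5) = 1/7; P(data | box D) = (2/11)(9/10)(1/9)(0/8) = 0.
Multiplying each by its prior: 1/4 · 0 = 0, 1/4 · 2/15 = 1/30, 1/4 · 1/7 = 1/28, 1/4 · 0 = 0; with total 29/420.
By Bayes' rule, P(box C | data) = (1/28) / (29/420) = 15/29.

0.517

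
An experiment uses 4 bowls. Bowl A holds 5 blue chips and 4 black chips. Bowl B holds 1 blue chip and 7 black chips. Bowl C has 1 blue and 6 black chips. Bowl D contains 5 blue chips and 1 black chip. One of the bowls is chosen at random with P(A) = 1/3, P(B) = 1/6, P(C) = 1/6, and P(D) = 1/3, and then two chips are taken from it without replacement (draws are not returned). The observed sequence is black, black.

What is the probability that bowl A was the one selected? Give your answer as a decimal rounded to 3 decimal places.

0.185

Compute the likelihood of the observed sequence for each case: P(data | bowl A) = (4/9)(3/8) = 1/6; P(data | bowl B) = (7/8)(6/7) = 3/4; P(data | bowl C) = (6/7)(5/6) = 5/7; P(data | bowl D) = (1/6)(0/5) = 0.
The prior-weighted likelihoods are 1/3 · 1/6 = 1/18, 1/6 · 3/4 = 1/8, 1/6 · 5/7 = 5/42, 1/3 · 0 = 0; summing to 151/504.
By Bayes' rule, P(bowl A | data) = (1/18) / (151/504) = 28/151.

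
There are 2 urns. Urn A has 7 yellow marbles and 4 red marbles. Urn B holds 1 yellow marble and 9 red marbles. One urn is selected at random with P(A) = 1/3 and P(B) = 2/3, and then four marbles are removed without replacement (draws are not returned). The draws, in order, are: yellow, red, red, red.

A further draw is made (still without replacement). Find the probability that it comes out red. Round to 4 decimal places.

Compute the likelihood of the observed sequence for each case: P(data | urn A) = (7/11)(4/10)(3/9)(2/8) = 7/330; P(data | urn B) = (1/10)(9/9)(8/8)(7/7) = 1/10.
Multiplying each by its prior: 1/3 · 7/330 = 7/990, 2/3 · 1/10 = 1/15; with total 73/990.
The posterior is then P(urn A | data) = 7/73, P(urn B | data) = 66/73.
Averaging over the posterior, P(red next | data) = (1/7)(7/73) + (1)(66/73) = 67/73.

0.9178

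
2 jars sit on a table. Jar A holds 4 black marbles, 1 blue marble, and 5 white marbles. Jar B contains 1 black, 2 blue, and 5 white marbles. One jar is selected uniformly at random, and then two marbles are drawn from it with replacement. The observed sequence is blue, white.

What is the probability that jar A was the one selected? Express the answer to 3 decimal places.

0.242

Compute the likelihood of the observed sequence for each case: P(data | jar A) = (1/10)(5/10) = 1/20; P(data | jar B) = (2/8)(5/8) = 5/32.
Multiplying each by its prior: 1/2 · 1/20 = 1/40, 1/2 · 5/32 = 5/64; these sum to 33/320.
So P(jar A | data) = (1/40) / (33/320) = 8/33.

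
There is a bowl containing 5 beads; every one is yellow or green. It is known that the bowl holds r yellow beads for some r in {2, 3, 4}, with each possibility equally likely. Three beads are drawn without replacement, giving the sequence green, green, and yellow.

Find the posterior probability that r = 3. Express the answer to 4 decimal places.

The likelihood of the observed sequence under each hypothesis: P(data | r = 2) = (3/5)(2/4)(2/3) = 1/5; P(data | r = 3) = (2/5)(1/4)(3/3) = 1/10; P(data | r = 4) = (1/5)(0/4) = 0.
Multiplying each by its prior: 1/3 · 1/5 = 1/15, 1/3 · 1/10 = 1/30, 1/3 · 0 = 0; summing to 1/10.
Therefore the posterior P(r = 3 | data) = (1/30) / (1/10) = 1/3.

0.3333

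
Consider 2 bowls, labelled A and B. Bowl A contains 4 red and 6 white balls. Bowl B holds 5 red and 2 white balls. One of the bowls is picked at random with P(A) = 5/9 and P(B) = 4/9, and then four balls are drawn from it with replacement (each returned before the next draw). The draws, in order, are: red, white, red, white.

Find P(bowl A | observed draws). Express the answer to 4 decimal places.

Under each hypothesis, the probability of the observed sequence is: P(data | bowl A) = (4/10)(6/10)(4/10)(6/10) = 0.0576; P(data | bowl B) = (5/7)(2/7)(5/7)(2/7) = 0.041649.
The prior-weighted likelihoods are 5/9 · 0.0576 = 0.032, 4/9 · 0.041649 = 0.018511; these sum to 0.050511.
Hence P(bowl A | data) = (0.032) / (0.050511) = 0.63353.

0.6335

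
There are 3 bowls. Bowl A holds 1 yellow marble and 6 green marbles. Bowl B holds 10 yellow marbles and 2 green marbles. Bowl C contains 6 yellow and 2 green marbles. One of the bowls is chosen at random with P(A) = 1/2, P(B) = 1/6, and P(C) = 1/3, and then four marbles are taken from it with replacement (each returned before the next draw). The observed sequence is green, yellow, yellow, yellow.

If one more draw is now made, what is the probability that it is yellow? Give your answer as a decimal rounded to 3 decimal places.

Under each hypothesis, the probability of the observed sequence is: P(data | bowl A) = (6/7)(1/7)(1/7)(1/7) = 0.002499; P(data | bowl B) = (2/12)(10/12)(10/12)(10/12) = 0.096451; P(data | bowl C) = (2/8)(6/8)(6/8)(6/8) = 0.10547.
Weighting by the prior gives 1/2 · 0.002499 = 0.0012495, 1/6 · 0.096451 = 0.016075, 1/3 · 0.10547 = 0.035156; summing to 0.052481.
The posterior is then P(bowl A | data) = 0.023808, P(bowl B | data) = 0.3063, P(bowl C | data) = 0.66989.
So P(yellow next | data) = Σ P(yellow next | H) P(H | data) = (1/7)(0.023808) + (5/6)(0.3063) + (3/4)(0.66989) = 0.76107.

0.761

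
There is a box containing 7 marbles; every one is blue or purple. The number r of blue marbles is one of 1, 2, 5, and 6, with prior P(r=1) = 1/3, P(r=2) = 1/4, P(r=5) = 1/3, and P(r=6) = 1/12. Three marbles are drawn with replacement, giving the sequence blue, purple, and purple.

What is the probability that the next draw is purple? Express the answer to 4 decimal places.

0.6692

The likelihood of the observed sequence under each hypothesis: P(data | r = 1) = (1/7)(6/7)(6/7) = 0.10496; P(data | r = 2) = (2/7)(5/7)(5/7) = 0.14577; P(data | r = 5) = (5/7)(2/7)(2/7) = 0.058309; P(data | r = 6) = (6/7)(1/7)(1/7) = 0.017493.
Weighting by the prior gives 1/3 · 0.10496 = 0.034985, 1/4 · 0.14577 = 0.036443, 1/3 · 0.058309 = 0.019436, 1/12 · 0.017493 = 0.0014577; summing to 0.092323.
Dividing through by the total gives posterior P(r = 1 | data) = 0.37895, P(r = 2 | data) = 0.39474, P(r = 5 | data) = 0.21053, P(r = 6 | data) = 0.015789.
So P(purple next | data) = Σ P(purple next | H) P(H | data) = (6/7)(0.37895) + (5/7)(0.39474) + (2/7)(0.21053) + (1/7)(0.015789) = 0.66917.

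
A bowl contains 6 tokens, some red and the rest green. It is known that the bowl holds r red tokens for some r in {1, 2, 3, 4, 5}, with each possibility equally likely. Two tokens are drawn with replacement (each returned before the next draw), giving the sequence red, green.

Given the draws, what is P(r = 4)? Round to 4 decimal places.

0.2286

Compute the likelihood of the observed sequence for each case: P(data | r = 1) = (1/6)(5/6) = 5/36; P(data | r = 2) = (2/6)(4/6) = 2/9; P(data | r = 3) = (3/6)(3/6) = 1/4; P(data | r = 4) = (4/6)(2/6) = 2/9; P(data | r = 5) = (5/6)(1/6) = 5/36.
Multiplying each by its prior: 1/5 · 5/36 = 1/36, 1/5 · 2/9 = 2/45, 1/5 · 1/4 = 1/20, 1/5 · 2/9 = 2/45, 1/5 · 5/36 = 1/36; these sum to 7/36.
By Bayes' rule, P(r = 4 | data) = (2/45) / (7/36) = 8/35.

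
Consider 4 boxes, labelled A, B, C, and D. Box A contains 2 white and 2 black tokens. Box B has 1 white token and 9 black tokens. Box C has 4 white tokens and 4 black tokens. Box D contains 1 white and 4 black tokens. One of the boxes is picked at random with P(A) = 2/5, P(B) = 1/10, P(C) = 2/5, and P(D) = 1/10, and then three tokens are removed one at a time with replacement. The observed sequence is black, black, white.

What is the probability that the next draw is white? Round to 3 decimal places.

0.441

Compute the likelihood of the observed sequence for each case: P(data | box A) = (2/4)(2/4)(2/4) = 0.125; P(data | box B) = (9/10)(9/10)(1/10) = 0.081; P(data | box C) = (4/8)(4/8)(4/8) = 0.125; P(data | box D) = (4/5)(4/5)(1/5) = 0.128.
The prior-weighted likelihoods are 2/5 · 0.125 = 0.05, 1/10 · 0.081 = 0.0081, 2/5 · 0.125 = 0.05, 1/10 · 0.128 = 0.0128; with total 0.1209.
The posterior is then P(box A | data) = 0.41356, P(box B | data) = 0.066998, P(box C | data) = 0.41356, P(box D | data) = 0.10587.
So P(white next | data) = Σ P(white next | H) P(H | data) = (1/2)(0.41356) + (1/10)(0.066998) + (1/2)(0.41356) + (1/5)(0.10587) = 0.44144.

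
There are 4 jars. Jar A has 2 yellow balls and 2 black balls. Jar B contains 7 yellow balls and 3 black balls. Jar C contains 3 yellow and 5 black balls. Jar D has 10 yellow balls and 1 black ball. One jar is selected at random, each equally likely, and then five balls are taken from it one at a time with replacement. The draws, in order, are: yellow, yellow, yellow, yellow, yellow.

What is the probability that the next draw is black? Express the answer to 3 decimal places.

0.154

The likelihood of the observed sequence under each hypothesis: P(data | jar A) = (2/4)(2/4)(2/4)(2/4)(2/4) = 0.03125; P(data | jar B) = (7/10)(7/10)(7/10)(7/10)(7/10) = 0.16807; P(data | jar C) = (3/8)(3/8)(3/8)(3/8)(3/8) = 0.0074158; P(data | jar D) = (10/11)(10/11)(10/11)(10/11)(10/11) = 0.62092.
Weighting by the prior gives 1/4 · 0.03125 = 0.0078125, 1/4 · 0.16807 = 0.042017, 1/4 · 0.0074158 = 0.0018539, 1/4 · 0.62092 = 0.15523; summing to 0.20691.
Dividing through by the total gives posterior P(jar A | data) = 0.037757, P(jar B | data) = 0.20307, P(jar C | data) = 0.00896, P(jar D | data) = 0.75022.
The predictive probability is P(black next | data) = (1/2)(0.037757) + (3/10)(0.20307) + (5/8)(0.00896) + (1/11)(0.75022) = 0.1536.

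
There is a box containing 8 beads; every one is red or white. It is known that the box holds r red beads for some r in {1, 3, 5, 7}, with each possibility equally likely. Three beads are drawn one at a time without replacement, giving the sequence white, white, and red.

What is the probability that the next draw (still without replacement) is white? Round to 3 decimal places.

0.636

Compute the likelihood of the observed sequence for each case: P(data | r = 1) = (7/8)(6/7)(1/6) = 1/8; P(data | r = 3) = (5/8)(4/7)(3/6) = 5/28; P(data | r = 5) = (3/8)(2/7)(5/6) = 5/56; P(data | r = 7) = (1/8)(0/7) = 0.
Weighting by the prior gives 1/4 · 1/8 = 1/32, 1/4 · 5/28 = 5/112, 1/4 · 5/56 = 5/224, 1/4 · 0 = 0; with total 11/112.
Dividing through by the total gives posterior P(r = 1 | data) = 7/22, P(r = 3 | data) = 5/11, P(r = 5 | data) = 5/22, P(r = 7 | data) = 0.
The predictive probability is P(white next | data) = (1)(7/22) + (3/5)(5/11) + (1/5)(5/22) = 7/11.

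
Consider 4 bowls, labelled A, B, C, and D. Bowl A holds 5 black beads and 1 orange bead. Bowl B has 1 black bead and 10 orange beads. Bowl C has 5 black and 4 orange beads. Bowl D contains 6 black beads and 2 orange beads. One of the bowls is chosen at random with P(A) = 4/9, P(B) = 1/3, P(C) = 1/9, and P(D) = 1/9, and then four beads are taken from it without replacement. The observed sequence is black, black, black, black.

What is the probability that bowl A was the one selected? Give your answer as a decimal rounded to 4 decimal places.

Under each hypothesis, the probability of the observed sequence is: P(data | bowl A) = (5/6)(4/5)(3/4)(2/3) = 0.33333; P(data | bowl B) = (1/11)(0/10) = 0; P(data | bowl C) = (5/9)(4/8)(3/7)(2/6) = 0.039683; P(data | bowl D) = (6/8)(5/7)(4/6)(3/5) = 0.21429.
Weighting by the prior gives 4/9 · 0.33333 = 0.14815, 1/3 · 0 = 0, 1/9 · 0.039683 = 0.0044092, 1/9 · 0.21429 = 0.02381; these sum to 0.17637.
By Bayes' rule, P(bowl A | data) = (0.14815) / (0.17637) = 0.84.

0.8400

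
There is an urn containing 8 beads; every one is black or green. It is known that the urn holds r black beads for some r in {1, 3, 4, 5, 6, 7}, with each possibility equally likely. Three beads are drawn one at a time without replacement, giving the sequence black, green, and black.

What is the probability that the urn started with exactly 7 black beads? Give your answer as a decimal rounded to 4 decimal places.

Compute the likelihood of the observed sequence for each case: P(data | r = 1) = (1/8)(7/7)(0/6) = 0; P(data | r = 3) = (3/8)(5/7)(2/6) = 5/56; P(data | r = 4) = (4/8)(4/7)(3/6) = 1/7; P(data | r = 5) = (5/8)(3/7)(4/6) = 5/28; P(data | r = 6) = (6/8)(2/7)(5/6) = 5/28; P(data | r = 7) = (7/8)(1/7)(6/6) = 1/8.
The prior-weighted likelihoods are 1/6 · 0 = 0, 1/6 · 5/56 = 5/336, 1/6 · 1/7 = 1/42, 1/6 · 5/28 = 5/168, 1/6 · 5/28 = 5/168, 1/6 · 1/8 = 1/48; with total 5/42.
So P(r = 7 | data) = (1/48) / (5/42) = 7/40.

0.1750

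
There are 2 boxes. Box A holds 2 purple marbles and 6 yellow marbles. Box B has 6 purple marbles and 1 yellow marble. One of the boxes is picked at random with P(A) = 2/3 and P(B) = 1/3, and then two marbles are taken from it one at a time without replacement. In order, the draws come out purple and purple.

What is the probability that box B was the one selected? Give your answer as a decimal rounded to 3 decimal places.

Under each hypothesis, the probability of the observed sequence is: P(data | box A) = (2/8)(1/7) = 1/28; P(data | box B) = (6/7)(5/6) = 5/7.
The prior-weighted likelihoods are 2/3 · 1/28 = 1/42, 1/3 · 5/7 = 5/21; these sum to 11/42.
Therefore the posterior P(box B | data) = (5/21) / (11/42) = 10/11.

0.909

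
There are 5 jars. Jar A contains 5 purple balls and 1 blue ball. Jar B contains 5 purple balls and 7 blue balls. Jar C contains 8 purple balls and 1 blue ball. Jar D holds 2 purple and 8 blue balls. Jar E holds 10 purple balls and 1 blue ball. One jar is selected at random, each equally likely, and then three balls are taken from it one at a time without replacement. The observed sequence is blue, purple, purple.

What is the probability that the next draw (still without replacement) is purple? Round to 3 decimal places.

0.813

Compute the likelihood of the observed sequence for each case: P(data | jar A) = (1/6)(5/5)(4/4) = 1/6; P(data | jar B) = (7/12)(5/11)(4/10) = 7/66; P(data | jar C) = (1/9)(8/8)(7/7) = 1/9; P(data | jar D) = (8/10)(2/9)(1/8) = 1/45; P(data | jar E) = (1/11)(10/10)(9/9) = 1/11.
Weighting by the prior gives 1/5 · 1/6 = 1/30, 1/5 · 7/66 = 7/330, 1/5 · 1/9 = 1/45, 1/5 · 1/45 = 1/225, 1/5 · 1/11 = 1/55; summing to 82/825.
The posterior is then P(jar A | data) = 55/164, P(jar B | data) = 35/164, P(jar C | data) = 55/246, P(jar D | data) = 11/246, P(jar E | data) = 15/82.
The predictive probability is P(purple next | data) = (1)(55/164) + (1/3)(35/164) + (1)(55/246) + (0)(11/246) + (1)(15/82) = 100/123.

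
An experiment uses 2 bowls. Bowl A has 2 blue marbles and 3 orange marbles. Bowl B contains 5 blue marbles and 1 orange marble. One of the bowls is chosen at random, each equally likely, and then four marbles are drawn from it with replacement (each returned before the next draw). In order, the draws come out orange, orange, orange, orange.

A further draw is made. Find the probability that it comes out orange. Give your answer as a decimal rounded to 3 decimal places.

Under each hypothesis, the probability of the observed sequence is: P(data | bowl A) = (3/5)(3/5)(3/5)(3/5) = 0.1296; P(data | bowl B) = (1/6)(1/6)(1/6)(1/6) = 0.0007716.
The prior-weighted likelihoods are 1/2 · 0.1296 = 0.0648, 1/2 · 0.0007716 = 0.0003858; summing to 0.065186.
The posterior is then P(bowl A | data) = 0.99408, P(bowl B | data) = 0.0059185.
So P(orange next | data) = Σ P(orange next | H) P(H | data) = (3/5)(0.99408) + (1/6)(0.0059185) = 0.59744.

0.597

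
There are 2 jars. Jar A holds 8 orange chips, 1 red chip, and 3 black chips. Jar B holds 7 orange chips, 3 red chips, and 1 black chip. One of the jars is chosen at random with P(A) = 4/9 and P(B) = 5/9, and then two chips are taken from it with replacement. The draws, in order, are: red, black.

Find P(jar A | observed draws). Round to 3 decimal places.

0.402

Compute the likelihood of the observed sequence for each case: P(data | jar A) = (1/12)(3/12) = 0.020833; P(data | jar B) = (3/11)(1/11) = 0.024793.
The prior-weighted likelihoods are 4/9 · 0.020833 = 0.0092593, 5/9 · 0.024793 = 0.013774; with total 0.023033.
So P(jar A | data) = (0.0092593) / (0.023033) = 0.40199.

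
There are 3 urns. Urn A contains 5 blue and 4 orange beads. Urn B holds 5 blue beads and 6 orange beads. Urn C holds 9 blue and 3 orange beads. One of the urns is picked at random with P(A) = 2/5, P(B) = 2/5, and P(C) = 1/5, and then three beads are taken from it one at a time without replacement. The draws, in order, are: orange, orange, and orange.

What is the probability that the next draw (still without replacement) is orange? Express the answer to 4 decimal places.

Under each hypothesis, the probability of the observed sequence is: P(data | urn A) = (4/9)(3/8)(2/7) = 0.047619; P(data | urn B) = (6/11)(5/10)(4/9) = 0.12121; P(data | urn C) = (3/12)(2/11)(1/10) = 0.0045455.
The prior-weighted likelihoods are 2/5 · 0.047619 = 0.019048, 2/5 · 0.12121 = 0.048485, 1/5 · 0.0045455 = 0.00090909; summing to 0.068442.
Normalising, the posterior is P(urn A | data) = 0.2783, P(urn B | data) = 0.70841, P(urn C | data) = 0.013283.
Averaging over the posterior, P(orange next | data) = (1/6)(0.2783) + (3/8)(0.70841) + (0)(0.013283) = 0.31204.

0.3120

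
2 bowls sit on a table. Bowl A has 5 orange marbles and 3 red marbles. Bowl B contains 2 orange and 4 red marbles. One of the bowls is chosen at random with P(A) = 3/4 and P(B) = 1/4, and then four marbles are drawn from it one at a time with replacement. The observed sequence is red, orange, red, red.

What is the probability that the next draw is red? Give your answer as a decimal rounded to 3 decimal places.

0.521

Compute the likelihood of the observed sequence for each case: P(data | bowl A) = (3/8)(5/8)(3/8)(3/8) = 0.032959; P(data | bowl B) = (4/6)(2/6)(4/6)(4/6) = 0.098765.
Multiplying each by its prior: 3/4 · 0.032959 = 0.024719, 1/4 · 0.098765 = 0.024691; with total 0.049411.
The posterior is then P(bowl A | data) = 0.50028, P(bowl B | data) = 0.49972.
The predictive probability is P(red next | data) = (3/8)(0.50028) + (2/3)(0.49972) = 0.52075.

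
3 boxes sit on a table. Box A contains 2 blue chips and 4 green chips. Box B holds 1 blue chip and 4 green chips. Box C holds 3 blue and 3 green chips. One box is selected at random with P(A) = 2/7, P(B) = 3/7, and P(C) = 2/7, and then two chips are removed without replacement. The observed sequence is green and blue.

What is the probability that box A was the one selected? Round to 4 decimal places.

0.3077

For each hypothesis, P(data | H) works out to: P(data | box A) = (4/6)(2/5) = 4/15; P(data | box B) = (4/5)(1/4) = 1/5; P(data | box C) = (3/6)(3/5) = 3/10.
Weighting by the prior gives 2/7 · 4/15 = 8/105, 3/7 · 1/5 = 3/35, 2/7 · 3/10 = 3/35; summing to 26/105.
Therefore the posterior P(box A | data) = (8/105) / (26/105) = 4/13.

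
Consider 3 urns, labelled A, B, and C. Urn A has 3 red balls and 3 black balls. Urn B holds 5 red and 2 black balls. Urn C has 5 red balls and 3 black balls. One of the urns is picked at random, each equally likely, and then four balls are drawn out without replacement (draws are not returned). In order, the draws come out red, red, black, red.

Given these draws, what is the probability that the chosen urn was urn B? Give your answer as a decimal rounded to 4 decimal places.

0.4762

The likelihood of the observed sequence under each hypothesis: P(data | urn A) = (3/6)(2/5)(3/4)(1/3) = 1/20; P(data | urn B) = (5/7)(4/6)(2/5)(3/4) = 1/7; P(data | urn C) = (5/8)(4/7)(3/6)(3/5) = 3/28.
Multiplying each by its prior: 1/3 · 1/20 = 1/60, 1/3 · 1/7 = 1/21, 1/3 · 3/28 = 1/28; summing to 1/10.
So P(urn B | data) = (1/21) / (1/10) = 10/21.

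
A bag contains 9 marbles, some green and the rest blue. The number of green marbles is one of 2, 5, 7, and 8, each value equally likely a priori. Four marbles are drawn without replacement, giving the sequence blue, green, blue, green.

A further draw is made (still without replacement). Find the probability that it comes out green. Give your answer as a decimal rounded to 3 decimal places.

0.559

Compute the likelihood of the observed sequence for each case: P(data | r = 2) = (7/9)(2/8)(6/7)(1/6) = 1/36; P(data | r = 5) = (4/9)(5/8)(3/7)(4/6) = 5/63; P(data | r = 7) = (2/9)(7/8)(1/7)(6/6) = 1/36; P(data | r = 8) = (1/9)(8/8)(0/7) = 0.
Multiplying each by its prior: 1/4 · 1/36 = 1/144, 1/4 · 5/63 = 5/252, 1/4 · 1/36 = 1/144, 1/4 · 0 = 0; summing to 17/504.
The posterior is then P(r = 2 | data) = 7/34, P(r = 5 | data) = 10/17, P(r = 7 | data) = 7/34, P(r = 8 | data) = 0.
So P(green next | data) = Σ P(green next | H) P(H | data) = (0)(7/34) + (3/5)(10/17) + (1)(7/34) = 19/34.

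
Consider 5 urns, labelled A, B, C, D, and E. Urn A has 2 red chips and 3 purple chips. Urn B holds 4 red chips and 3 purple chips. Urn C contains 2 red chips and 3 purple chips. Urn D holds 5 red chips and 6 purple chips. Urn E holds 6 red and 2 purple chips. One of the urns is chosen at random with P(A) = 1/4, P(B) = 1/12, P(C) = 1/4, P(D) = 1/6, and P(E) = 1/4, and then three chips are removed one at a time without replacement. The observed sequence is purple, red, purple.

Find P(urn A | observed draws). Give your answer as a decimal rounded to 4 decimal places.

0.3479

For each hypothesis, P(data | H) works out to: P(data | urn A) = (3/5)(2/4)(2/3) = 0.2; P(data | urn B) = (3/7)(4/6)(2/5) = 0.11429; P(data | urn C) = (3/5)(2/4)(2/3) = 0.2; P(data | urn D) = (6/11)(5/10)(5/9) = 0.15152; P(data | urn E) = (2/8)(6/7)(1/6) = 0.035714.
Weighting by the prior gives 1/4 · 0.2 = 0.05, 1/12 · 0.11429 = 0.0095238, 1/4 · 0.2 = 0.05, 1/6 · 0.15152 = 0.025253, 1/4 · 0.035714 = 0.0089286; with total 0.1437.
Hence P(urn A | data) = (0.05) / (0.1437) = 0.34794.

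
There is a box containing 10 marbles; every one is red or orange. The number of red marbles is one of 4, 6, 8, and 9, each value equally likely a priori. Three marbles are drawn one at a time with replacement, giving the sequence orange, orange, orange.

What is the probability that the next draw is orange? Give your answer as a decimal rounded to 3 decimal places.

Compute the likelihood of the observed sequence for each case: P(data | r = 4) = (6/10)(6/10)(6/10) = 0.216; P(data | r = 6) = (4/10)(4/10)(4/10) = 0.064; P(data | r = 8) = (2/10)(2/10)(2/10) = 0.008; P(data | r = 9) = (1/10)(1/10)(1/10) = 0.001.
Multiplying each by its prior: 1/4 · 0.216 = 0.054, 1/4 · 0.064 = 0.016, 1/4 · 0.008 = 0.002, 1/4 · 0.001 = 0.00025; these sum to 0.07225.
Dividing through by the total gives posterior P(r = 4 | data) = 0.7474, P(r = 6 | data) = 0.22145, P(r = 8 | data) = 0.027682, P(r = 9 | data) = 0.0034602.
Averaging over the posterior, P(orange next | data) = (3/5)(0.7474) + (2/5)(0.22145) + (1/5)(0.027682) + (1/10)(0.0034602) = 0.54291.

0.543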